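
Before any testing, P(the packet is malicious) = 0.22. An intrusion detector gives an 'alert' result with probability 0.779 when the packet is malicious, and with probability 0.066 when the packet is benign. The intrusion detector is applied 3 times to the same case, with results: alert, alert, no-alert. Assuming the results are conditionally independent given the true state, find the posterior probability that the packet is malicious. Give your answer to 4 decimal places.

Let H be the event that the packet is malicious; start with P(H) = 0.22. P('alert'|H) = 0.779, P('alert'|¬H) = 0.066.
Update on result 1 ('alert'): P(H) ← 0.779·0.2200 / (0.779·0.2200 + 0.066·0.7800) = 0.17138/0.22286 = 0.7690.
Update on result 2 ('alert'): P(H) ← 0.779·0.7690 / (0.779·0.7690 + 0.066·0.2310) = 0.59905/0.61430 = 0.9752.
Update on result 3 ('no-alert'): P(H) ← 0.221·0.9752 / (0.221·0.9752 + 0.934·0.0248) = 0.21552/0.23870 = 0.9029.

Posterior P(H) ≈ 0.9029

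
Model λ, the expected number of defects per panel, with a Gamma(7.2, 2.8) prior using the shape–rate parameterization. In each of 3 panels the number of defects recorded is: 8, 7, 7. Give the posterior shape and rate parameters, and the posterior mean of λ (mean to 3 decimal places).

The Poisson likelihood adds the total count to the shape and the number of exposure periods to the rate. Here ∑xᵢ = 22 and n = 3, so shape 7.2→29.2 and rate 2.8→5.8.
E[λ | data] = 29.2/5.8 = 5.034.

Posterior: Gamma(shape=29.2, rate=5.8); mean ≈ 5.034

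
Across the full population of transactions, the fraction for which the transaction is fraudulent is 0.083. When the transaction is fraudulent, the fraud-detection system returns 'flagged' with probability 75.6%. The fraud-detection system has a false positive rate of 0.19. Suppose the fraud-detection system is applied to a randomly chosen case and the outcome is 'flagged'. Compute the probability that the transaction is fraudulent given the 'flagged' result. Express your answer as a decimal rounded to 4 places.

Write H for 'the transaction is fraudulent'. Prior odds H:¬H = 0.083/0.917 = 0.090513. For the 'flagged' outcome, the likelihood ratio is 0.756/0.19 = 3.9789.
Posterior odds = 0.090513 × 3.9789 = 0.36014, so P(H|E) = 0.36014/(1+0.36014) = 0.2648.

P(H | E) ≈ 0.2648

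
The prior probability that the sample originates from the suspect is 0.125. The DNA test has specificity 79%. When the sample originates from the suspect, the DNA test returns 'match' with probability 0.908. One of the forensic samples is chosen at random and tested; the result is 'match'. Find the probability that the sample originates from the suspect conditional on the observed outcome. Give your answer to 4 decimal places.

P(H | E) ≈ 0.3818

Write H for 'the sample originates from the suspect'. Prior odds H:¬H = 0.125/0.875 = 0.14286. For the 'match' outcome, the likelihood ratio is 0.908/0.21 = 4.3238.
Posterior odds = 0.14286 × 4.3238 = 0.61769, so P(H|E) = 0.61769/(1+0.61769) = 0.3818.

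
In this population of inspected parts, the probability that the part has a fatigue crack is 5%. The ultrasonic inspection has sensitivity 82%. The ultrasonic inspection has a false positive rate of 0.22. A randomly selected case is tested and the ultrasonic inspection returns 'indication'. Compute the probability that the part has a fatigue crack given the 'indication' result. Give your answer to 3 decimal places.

Write H for 'the part has a fatigue crack'. Prior odds H:¬H = 0.05/0.95 = 0.052632. For the 'indication' outcome, the likelihood ratio is 0.82/0.22 = 3.7273.
Posterior odds = 0.052632 × 3.7273 = 0.19617, so P(H|E) = 0.19617/(1+0.19617) = 0.164.

P(H | E) ≈ 0.164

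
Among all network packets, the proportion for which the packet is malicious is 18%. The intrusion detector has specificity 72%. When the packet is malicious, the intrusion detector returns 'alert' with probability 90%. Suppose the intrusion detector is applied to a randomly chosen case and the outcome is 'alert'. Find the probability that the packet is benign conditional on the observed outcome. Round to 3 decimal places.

P(¬H | E) ≈ 0.586

Write H for 'the packet is malicious'. Prior odds H:¬H = 0.18/0.82 = 0.21951. For the 'alert' outcome, the likelihood ratio is 0.9/0.28 = 3.2143.
Posterior odds = 0.21951 × 3.2143 = 0.70557, so P(H|E) = 0.70557/(1+0.70557) = 0.414. Then P(¬H|E) = 1 − 0.414 = 0.586.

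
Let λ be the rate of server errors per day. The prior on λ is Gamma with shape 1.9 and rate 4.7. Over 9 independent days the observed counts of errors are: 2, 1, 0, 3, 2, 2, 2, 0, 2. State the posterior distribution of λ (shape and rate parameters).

The Poisson likelihood adds the total count to the shape and the number of exposure periods to the rate. Here ∑xᵢ = 14 and n = 9, so shape 1.9→15.9 and rate 4.7→13.7.

Posterior: Gamma(shape=15.9, rate=13.7)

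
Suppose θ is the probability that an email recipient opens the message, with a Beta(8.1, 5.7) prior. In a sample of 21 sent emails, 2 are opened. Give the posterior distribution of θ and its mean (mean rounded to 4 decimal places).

Posterior: Beta(10.1, 24.7); mean ≈ 0.2902

The binomial likelihood is conjugate to the Beta prior: with 2 successes and 19 failures, the posterior is Beta(8.1+2, 5.7+19) = Beta(10.1, 24.7).
E[θ | data] = 10.1/(10.1+24.7) = 0.2902.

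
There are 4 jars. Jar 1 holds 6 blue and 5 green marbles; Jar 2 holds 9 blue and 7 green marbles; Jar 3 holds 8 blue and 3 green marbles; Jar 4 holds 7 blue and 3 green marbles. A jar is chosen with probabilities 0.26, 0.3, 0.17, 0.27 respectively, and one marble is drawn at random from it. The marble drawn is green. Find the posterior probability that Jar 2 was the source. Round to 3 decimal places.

Posterior probability ≈ 0.348

Tabulate prior·likelihood by source: [1] prior 0.26, lik 0.4545, product 0.1182; [2] prior 0.3, lik 0.4375, product 0.1313; [3] prior 0.17, lik 0.2727, product 0.04636; [4] prior 0.27, lik 0.3, product 0.08100.
Normalizing constant = 0.37680; the posterior for Jar 2 is its product over the sum, 0.1313/0.37680 = 0.348.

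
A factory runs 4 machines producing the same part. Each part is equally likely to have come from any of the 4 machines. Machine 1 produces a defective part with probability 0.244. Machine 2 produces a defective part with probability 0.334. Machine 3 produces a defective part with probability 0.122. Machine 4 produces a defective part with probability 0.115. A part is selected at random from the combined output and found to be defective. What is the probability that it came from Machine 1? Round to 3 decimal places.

Posterior probability ≈ 0.299

P(defective|M1) = 0.244; P(defective|M2) = 0.334; P(defective|M3) = 0.122; P(defective|M4) = 0.115.
Prior × likelihood for each source: 0.25·0.244=0.06100, 0.25·0.334=0.08350, 0.25·0.122=0.03050, 0.25·0.115=0.02875. Summing gives P(defective) = 0.20375.
P(Machine 1 | defective) = 0.06100 / 0.20375 = 0.299.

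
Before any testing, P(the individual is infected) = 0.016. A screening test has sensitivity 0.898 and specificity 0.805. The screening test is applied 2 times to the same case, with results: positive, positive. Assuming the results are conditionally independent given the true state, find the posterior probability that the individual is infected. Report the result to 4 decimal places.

Posterior P(H) ≈ 0.2564

Let H be the event that the individual is infected; start with P(H) = 0.016. P('positive'|H) = 0.898, P('positive'|¬H) = 0.195.
Update on result 1 ('positive'): P(H) ← 0.898·0.0160 / (0.898·0.0160 + 0.195·0.9840) = 0.014368/0.20625 = 0.0697.
Update on result 2 ('positive'): P(H) ← 0.898·0.0697 / (0.898·0.0697 + 0.195·0.9303) = 0.062558/0.24397 = 0.2564.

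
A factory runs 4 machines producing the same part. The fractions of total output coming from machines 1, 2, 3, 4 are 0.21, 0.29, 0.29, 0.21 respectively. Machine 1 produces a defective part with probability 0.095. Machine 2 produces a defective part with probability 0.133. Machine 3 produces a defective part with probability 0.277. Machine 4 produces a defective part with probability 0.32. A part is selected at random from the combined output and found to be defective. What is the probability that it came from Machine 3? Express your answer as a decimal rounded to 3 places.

P(defective|M1) = 0.095; P(defective|M2) = 0.133; P(defective|M3) = 0.277; P(defective|M4) = 0.32.
Prior × likelihood for each source: 0.21·0.095=0.01995, 0.29·0.133=0.03857, 0.29·0.277=0.08033, 0.21·0.32=0.06720. Summing gives P(defective) = 0.20605.
P(Machine 3 | defective) = 0.08033 / 0.20605 = 0.390.

Posterior probability ≈ 0.390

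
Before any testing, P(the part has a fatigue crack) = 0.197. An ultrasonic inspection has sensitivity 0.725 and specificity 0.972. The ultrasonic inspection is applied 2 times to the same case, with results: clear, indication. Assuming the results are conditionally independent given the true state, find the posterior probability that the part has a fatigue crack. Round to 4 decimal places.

Let H be the event that the part has a fatigue crack; start with P(H) = 0.197. P('indication'|H) = 0.725, P('indication'|¬H) = 0.028.
Update on result 1 ('clear'): P(H) ← 0.275·0.1970 / (0.275·0.1970 + 0.972·0.8030) = 0.054175/0.83469 = 0.0649.
Update on result 2 ('indication'): P(H) ← 0.725·0.0649 / (0.725·0.0649 + 0.028·0.9351) = 0.047056/0.073238 = 0.6425.

Posterior P(H) ≈ 0.6425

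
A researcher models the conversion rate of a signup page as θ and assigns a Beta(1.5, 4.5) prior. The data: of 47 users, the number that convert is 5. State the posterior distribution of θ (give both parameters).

The binomial likelihood is conjugate to the Beta prior: with 5 successes and 42 failures, the posterior is Beta(1.5+5, 4.5+42) = Beta(6.5, 46.5).

Posterior: Beta(6.5, 46.5)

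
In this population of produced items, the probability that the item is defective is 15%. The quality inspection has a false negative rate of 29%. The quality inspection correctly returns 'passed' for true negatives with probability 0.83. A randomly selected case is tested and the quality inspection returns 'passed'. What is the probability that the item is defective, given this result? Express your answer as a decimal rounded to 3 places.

Let H be the event that the item is defective. P(H) = 0.15, so P(¬H) = 0.85. With E the 'passed' result, P(E|H) = 0.29 and P(E|¬H) = 0.83.
P(E) = 0.29·0.15 + 0.83·0.85 = 0.043500 + 0.70550 = 0.74900.
By Bayes' theorem, P(H|E) = 0.043500 / 0.74900 = 0.058.

P(H | E) ≈ 0.058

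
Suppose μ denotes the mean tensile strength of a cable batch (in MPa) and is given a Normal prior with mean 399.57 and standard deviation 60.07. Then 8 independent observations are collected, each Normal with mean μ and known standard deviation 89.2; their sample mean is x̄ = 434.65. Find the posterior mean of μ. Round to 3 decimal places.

Posterior mean ≈ 427.070

With known σ, the Normal prior is conjugate. Weight on the data is w = (n/σ²)/(n/σ² + 1/τ₀²) = 0.00100545/(0.00100545+0.00027713) = 0.78393.
Posterior mean = w·x̄ + (1−w)·μ₀ = 0.78393·434.65 + 0.21607·399.57 = 427.070.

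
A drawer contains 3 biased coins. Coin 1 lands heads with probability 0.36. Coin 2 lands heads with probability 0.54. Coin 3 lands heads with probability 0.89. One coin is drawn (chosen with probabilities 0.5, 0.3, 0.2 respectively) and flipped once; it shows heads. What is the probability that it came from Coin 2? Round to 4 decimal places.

P(heads|C1) = 0.36; P(heads|C2) = 0.54; P(heads|C3) = 0.89.
Prior × likelihood for each source: 0.5·0.36=0.1800, 0.3·0.54=0.1620, 0.2·0.89=0.1780. Summing gives P(heads) = 0.52000.
P(Coin 2 | heads) = 0.1620 / 0.52000 = 0.3115.

Posterior probability ≈ 0.3115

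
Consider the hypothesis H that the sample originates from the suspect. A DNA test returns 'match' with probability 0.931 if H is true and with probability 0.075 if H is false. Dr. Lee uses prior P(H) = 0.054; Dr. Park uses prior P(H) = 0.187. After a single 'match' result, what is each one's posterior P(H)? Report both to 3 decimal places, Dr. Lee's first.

The likelihood ratio for a 'match' result is 0.931/0.075 = 12.413.
Dr. Lee: prior odds 0.054/0.946 = 0.057082; posterior odds 0.70858; posterior probability 0.415.
Dr. Park: prior odds 0.187/0.813 = 0.23001; posterior odds 2.8552; posterior probability 0.741.

Dr. Lee: 0.415; Dr. Park: 0.741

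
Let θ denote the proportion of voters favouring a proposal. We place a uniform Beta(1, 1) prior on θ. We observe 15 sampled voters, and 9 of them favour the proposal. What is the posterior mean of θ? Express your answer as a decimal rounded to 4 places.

Posterior mean ≈ 0.5882

Observing 9 successes and 6 failures updates Beta(1, 1) by adding the success and failure counts to the two shape parameters: α = 1+9 = 10, β = 1+6 = 7.
Posterior mean = α/(α+β) = 10/17 = 0.5882.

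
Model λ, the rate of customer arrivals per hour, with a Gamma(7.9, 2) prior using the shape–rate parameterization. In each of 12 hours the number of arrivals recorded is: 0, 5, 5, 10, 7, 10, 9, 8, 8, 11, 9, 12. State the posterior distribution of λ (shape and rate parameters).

Posterior: Gamma(shape=101.9, rate=14)

Total count ∑xᵢ = 94 over n = 12 hours.
Gamma is conjugate to the Poisson likelihood: posterior is Gamma(shape = 7.9+94 = 101.9, rate = 2+12 = 14).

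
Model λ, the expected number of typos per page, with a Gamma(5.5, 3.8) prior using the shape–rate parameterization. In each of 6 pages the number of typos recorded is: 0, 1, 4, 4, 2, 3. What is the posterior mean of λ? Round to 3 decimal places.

Posterior mean ≈ 1.990

Total count ∑xᵢ = 14 over n = 6 pages.
Gamma is conjugate to the Poisson likelihood: posterior is Gamma(shape = 5.5+14 = 19.5, rate = 3.8+6 = 9.8).
E[λ | data] = 19.5/9.8 = 1.990.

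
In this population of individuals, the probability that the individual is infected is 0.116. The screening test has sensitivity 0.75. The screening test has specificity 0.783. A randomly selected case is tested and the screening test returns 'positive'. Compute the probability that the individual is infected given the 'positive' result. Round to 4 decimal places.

Let H be the event that the individual is infected. P(H) = 0.116, so P(¬H) = 0.884. With E the 'positive' result, P(E|H) = 0.75 and P(E|¬H) = 0.217.
P(E) = 0.75·0.116 + 0.217·0.884 = 0.087000 + 0.19183 = 0.27883.
By Bayes' theorem, P(H|E) = 0.087000 / 0.27883 = 0.3120.

P(H | E) ≈ 0.3120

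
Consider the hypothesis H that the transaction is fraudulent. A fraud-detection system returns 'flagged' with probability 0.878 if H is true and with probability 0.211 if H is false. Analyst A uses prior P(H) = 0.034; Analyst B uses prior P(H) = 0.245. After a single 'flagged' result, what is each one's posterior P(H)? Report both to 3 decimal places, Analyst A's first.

Analyst A: 0.128; Analyst B: 0.575

The likelihood ratio for a 'flagged' result is 0.878/0.211 = 4.1611.
Analyst A: prior odds 0.034/0.966 = 0.035197; posterior odds 0.14646; posterior probability 0.128.
Analyst B: prior odds 0.245/0.755 = 0.32450; posterior odds 1.3503; posterior probability 0.575.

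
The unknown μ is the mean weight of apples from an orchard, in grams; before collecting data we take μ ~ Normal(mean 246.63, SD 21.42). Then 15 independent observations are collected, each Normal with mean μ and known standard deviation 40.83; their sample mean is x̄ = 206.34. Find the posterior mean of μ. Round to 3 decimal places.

Posterior mean ≈ 214.196

Prior precision 1/τ₀² = 1/21.42² = 0.00217952; data precision n/σ² = 15/40.83² = 0.00899772.
Posterior precision = 0.00217952 + 0.00899772 = 0.0111772.
Posterior mean = (0.00217952·246.63 + 0.00899772·206.34) / 0.0111772 = 214.196.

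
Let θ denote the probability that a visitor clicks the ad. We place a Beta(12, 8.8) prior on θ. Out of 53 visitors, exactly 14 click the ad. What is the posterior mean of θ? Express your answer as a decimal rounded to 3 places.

Posterior mean ≈ 0.352

The binomial likelihood is conjugate to the Beta prior: with 14 successes and 39 failures, the posterior is Beta(12+14, 8.8+39) = Beta(26, 47.8).
E[θ | data] = 26/(26+47.8) = 0.352.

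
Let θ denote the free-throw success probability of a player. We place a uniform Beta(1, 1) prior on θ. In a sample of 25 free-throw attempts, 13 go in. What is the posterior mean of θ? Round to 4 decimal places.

Posterior mean ≈ 0.5185

The binomial likelihood is conjugate to the Beta prior: with 13 successes and 12 failures, the posterior is Beta(1+13, 1+12) = Beta(14, 13).
Posterior mean = α/(α+β) = 14/27 = 0.5185.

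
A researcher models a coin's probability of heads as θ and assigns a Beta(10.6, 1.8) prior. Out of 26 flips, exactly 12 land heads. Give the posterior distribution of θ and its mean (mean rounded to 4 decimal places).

The binomial likelihood is conjugate to the Beta prior: with 12 successes and 14 failures, the posterior is Beta(10.6+12, 1.8+14) = Beta(22.6, 15.8).
E[θ | data] = 22.6/(22.6+15.8) = 0.5885.

Posterior: Beta(22.6, 15.8); mean ≈ 0.5885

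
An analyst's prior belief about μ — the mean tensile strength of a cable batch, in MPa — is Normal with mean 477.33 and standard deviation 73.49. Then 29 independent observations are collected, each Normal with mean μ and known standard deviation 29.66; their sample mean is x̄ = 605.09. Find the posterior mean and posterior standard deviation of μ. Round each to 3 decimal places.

Posterior mean ≈ 604.376; posterior SD ≈ 5.492

With known σ, the Normal prior is conjugate. Weight on the data is w = (n/σ²)/(n/σ² + 1/τ₀²) = 0.0329652/(0.0329652+0.00018516) = 0.99441.
Posterior mean = w·x̄ + (1−w)·μ₀ = 0.99441·605.09 + 0.0055854·477.33 = 604.376. Posterior variance = 1/(0.0329652+0.00018516) = 30.1656, so SD = 5.492.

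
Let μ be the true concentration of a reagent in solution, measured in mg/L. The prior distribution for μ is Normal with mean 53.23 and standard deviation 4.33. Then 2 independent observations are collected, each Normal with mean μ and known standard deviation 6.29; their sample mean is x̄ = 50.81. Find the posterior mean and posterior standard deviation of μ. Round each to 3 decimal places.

Posterior mean ≈ 52.052; posterior SD ≈ 3.103

With known σ, the Normal prior is conjugate. Weight on the data is w = (n/σ²)/(n/σ² + 1/τ₀²) = 0.0505509/(0.0505509+0.0533365) = 0.48659.
Posterior mean = w·x̄ + (1−w)·μ₀ = 0.48659·50.81 + 0.51341·53.23 = 52.052. Posterior variance = 1/(0.0505509+0.0533365) = 9.62581, so SD = 3.103.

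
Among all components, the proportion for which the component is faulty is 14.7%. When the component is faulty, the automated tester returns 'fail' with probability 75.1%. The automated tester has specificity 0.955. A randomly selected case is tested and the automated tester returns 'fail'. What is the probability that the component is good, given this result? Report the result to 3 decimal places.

P(¬H | E) ≈ 0.258

Let H be the event that the component is faulty. P(H) = 0.147, so P(¬H) = 0.853. With E the 'fail' result, P(E|H) = 0.751 and P(E|¬H) = 0.045.
P(E) = 0.751·0.147 + 0.045·0.853 = 0.11040 + 0.038385 = 0.14878.
By Bayes' theorem, P(H|E) = 0.11040 / 0.14878 = 0.742. Hence P(¬H|E) = 1 − 0.742 = 0.258.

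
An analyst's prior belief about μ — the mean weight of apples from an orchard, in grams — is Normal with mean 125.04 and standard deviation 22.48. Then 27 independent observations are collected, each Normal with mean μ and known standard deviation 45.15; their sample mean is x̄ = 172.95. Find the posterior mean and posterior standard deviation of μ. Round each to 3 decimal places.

Prior precision 1/τ₀² = 1/22.48² = 0.00197882; data precision n/σ² = 27/45.15² = 0.0132449.
Posterior precision = 0.00197882 + 0.0132449 = 0.0152237, giving posterior SD = 1/√0.0152237 = 8.105.
Posterior mean = (0.00197882·125.04 + 0.0132449·172.95) / 0.0152237 = 166.723.

Posterior mean ≈ 166.723; posterior SD ≈ 8.105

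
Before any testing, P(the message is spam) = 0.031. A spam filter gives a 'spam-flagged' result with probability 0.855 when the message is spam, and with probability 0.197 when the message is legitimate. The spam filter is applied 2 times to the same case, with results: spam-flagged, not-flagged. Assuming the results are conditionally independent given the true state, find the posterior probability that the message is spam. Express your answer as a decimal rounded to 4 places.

With H the event that the message is spam, the joint likelihood of the observed sequence is P(data|H) = 0.855·0.145 = 0.12397 and P(data|¬H) = 0.197·0.803 = 0.15819.
Bayes: P(H|data) = 0.031·0.12397 / (0.031·0.12397 + 0.969·0.15819) = 0.0038432/0.15713 = 0.0245.

Posterior P(H) ≈ 0.0245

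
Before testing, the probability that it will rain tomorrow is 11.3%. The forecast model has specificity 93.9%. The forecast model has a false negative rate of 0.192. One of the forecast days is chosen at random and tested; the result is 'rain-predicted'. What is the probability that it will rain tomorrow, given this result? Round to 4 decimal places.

Write H for 'it will rain tomorrow'. Prior odds H:¬H = 0.113/0.887 = 0.12740. For the 'rain-predicted' outcome, the likelihood ratio is 0.808/0.061 = 13.246.
Posterior odds = 0.12740 × 13.246 = 1.6875, so P(H|E) = 1.6875/(1+1.6875) = 0.6279.

P(H | E) ≈ 0.6279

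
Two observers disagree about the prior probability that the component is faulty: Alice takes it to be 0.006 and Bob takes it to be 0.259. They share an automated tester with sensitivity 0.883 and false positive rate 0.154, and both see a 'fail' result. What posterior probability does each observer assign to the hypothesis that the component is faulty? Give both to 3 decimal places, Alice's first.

P('+'|H) = 0.883, P('+'|¬H) = 0.154.
Alice: numerator 0.883·0.006 = 0.0052980; evidence = 0.0052980+0.154·0.994 = 0.15837; posterior = 0.033.
Bob: numerator 0.883·0.259 = 0.22870; evidence = 0.22870+0.154·0.741 = 0.34281; posterior = 0.667.

Alice: 0.033; Bob: 0.667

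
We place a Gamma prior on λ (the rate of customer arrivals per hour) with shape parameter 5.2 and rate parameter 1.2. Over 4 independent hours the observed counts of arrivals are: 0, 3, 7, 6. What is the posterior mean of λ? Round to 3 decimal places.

Total count ∑xᵢ = 16 over n = 4 hours.
Gamma is conjugate to the Poisson likelihood: posterior is Gamma(shape = 5.2+16 = 21.2, rate = 1.2+4 = 5.2).
Posterior mean = shape/rate = 21.2/5.2 = 4.077.

Posterior mean ≈ 4.077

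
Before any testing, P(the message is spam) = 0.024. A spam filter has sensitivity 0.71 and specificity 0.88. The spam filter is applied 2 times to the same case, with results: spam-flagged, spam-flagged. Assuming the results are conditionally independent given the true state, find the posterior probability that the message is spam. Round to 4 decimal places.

Let H be the event that the message is spam; start with P(H) = 0.024. P('spam-flagged'|H) = 0.71, P('spam-flagged'|¬H) = 0.12.
Update on result 1 ('spam-flagged'): P(H) ← 0.71·0.0240 / (0.71·0.0240 + 0.12·0.9760) = 0.017040/0.13416 = 0.1270.
Update on result 2 ('spam-flagged'): P(H) ← 0.71·0.1270 / (0.71·0.1270 + 0.12·0.8730) = 0.090179/0.19494 = 0.4626.

Posterior P(H) ≈ 0.4626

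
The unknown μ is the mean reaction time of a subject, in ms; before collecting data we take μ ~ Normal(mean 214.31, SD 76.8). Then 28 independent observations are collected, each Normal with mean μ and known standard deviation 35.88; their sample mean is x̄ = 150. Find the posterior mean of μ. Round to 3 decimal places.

Prior precision 1/τ₀² = 1/76.8² = 0.00016954; data precision n/σ² = 28/35.88² = 0.0217497.
Posterior precision = 0.00016954 + 0.0217497 = 0.0219192.
Posterior mean = (0.00016954·214.31 + 0.0217497·150) / 0.0219192 = 150.497.

Posterior mean ≈ 150.497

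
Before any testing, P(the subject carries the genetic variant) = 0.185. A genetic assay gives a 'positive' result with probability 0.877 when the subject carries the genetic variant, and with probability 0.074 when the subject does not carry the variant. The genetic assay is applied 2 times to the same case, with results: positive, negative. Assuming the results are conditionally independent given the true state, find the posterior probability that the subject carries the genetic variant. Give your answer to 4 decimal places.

Let H be the event that the subject carries the genetic variant; start with P(H) = 0.185. P('positive'|H) = 0.877, P('positive'|¬H) = 0.074.
Update on result 1 ('positive'): P(H) ← 0.877·0.1850 / (0.877·0.1850 + 0.074·0.8150) = 0.16225/0.22256 = 0.7290.
Update on result 2 ('negative'): P(H) ← 0.123·0.7290 / (0.123·0.7290 + 0.926·0.2710) = 0.089668/0.34060 = 0.2633.

Posterior P(H) ≈ 0.2633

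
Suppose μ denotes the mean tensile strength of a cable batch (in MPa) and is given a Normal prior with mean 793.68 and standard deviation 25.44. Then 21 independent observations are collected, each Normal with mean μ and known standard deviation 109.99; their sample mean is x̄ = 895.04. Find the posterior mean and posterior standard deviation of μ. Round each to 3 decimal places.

Posterior mean ≈ 847.306; posterior SD ≈ 17.458

With known σ, the Normal prior is conjugate. Weight on the data is w = (n/σ²)/(n/σ² + 1/τ₀²) = 0.00173585/(0.00173585+0.00154513) = 0.52906.
Posterior mean = w·x̄ + (1−w)·μ₀ = 0.52906·895.04 + 0.47094·793.68 = 847.306. Posterior variance = 1/(0.00173585+0.00154513) = 304.786, so SD = 17.458.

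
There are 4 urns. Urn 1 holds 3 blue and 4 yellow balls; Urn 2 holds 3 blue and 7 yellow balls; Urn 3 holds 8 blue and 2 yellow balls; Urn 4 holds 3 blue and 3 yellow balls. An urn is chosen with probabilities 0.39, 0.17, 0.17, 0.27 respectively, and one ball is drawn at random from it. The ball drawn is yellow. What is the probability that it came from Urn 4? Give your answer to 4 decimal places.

Posterior probability ≈ 0.2643

Tabulate prior·likelihood by source: [1] prior 0.39, lik 0.5714, product 0.2229; [2] prior 0.17, lik 0.7, product 0.1190; [3] prior 0.17, lik 0.2, product 0.03400; [4] prior 0.27, lik 0.5, product 0.1350.
Normalizing constant = 0.51086; the posterior for Urn 4 is its product over the sum, 0.1350/0.51086 = 0.2643.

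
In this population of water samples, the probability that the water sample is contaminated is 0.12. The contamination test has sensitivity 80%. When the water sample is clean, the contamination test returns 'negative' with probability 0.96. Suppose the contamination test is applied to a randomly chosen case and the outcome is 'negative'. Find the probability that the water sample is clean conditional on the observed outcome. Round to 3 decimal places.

P(¬H | E) ≈ 0.972

Let H be the event that the water sample is contaminated. P(H) = 0.12, so P(¬H) = 0.88. With E the 'negative' result, P(E|H) = 0.2 and P(E|¬H) = 0.96.
P(E) = 0.2·0.12 + 0.96·0.88 = 0.024000 + 0.84480 = 0.86880.
By Bayes' theorem, P(H|E) = 0.024000 / 0.86880 = 0.028. Hence P(¬H|E) = 1 − 0.028 = 0.972.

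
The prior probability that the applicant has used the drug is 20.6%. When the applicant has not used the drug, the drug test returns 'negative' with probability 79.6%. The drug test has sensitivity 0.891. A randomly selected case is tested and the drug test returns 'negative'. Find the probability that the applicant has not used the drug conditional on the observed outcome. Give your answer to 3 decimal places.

P(¬H | E) ≈ 0.966

Let H be the event that the applicant has used the drug. P(H) = 0.206, so P(¬H) = 0.794. With E the 'negative' result, P(E|H) = 0.109 and P(E|¬H) = 0.796.
P(E) = 0.109·0.206 + 0.796·0.794 = 0.022454 + 0.63202 = 0.65448.
By Bayes' theorem, P(H|E) = 0.022454 / 0.65448 = 0.034. Hence P(¬H|E) = 1 − 0.034 = 0.966.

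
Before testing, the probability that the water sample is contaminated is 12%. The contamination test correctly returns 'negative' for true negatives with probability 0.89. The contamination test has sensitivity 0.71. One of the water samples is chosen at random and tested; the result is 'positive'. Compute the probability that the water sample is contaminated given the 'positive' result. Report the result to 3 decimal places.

P(H | E) ≈ 0.468

Write H for 'the water sample is contaminated'. Prior odds H:¬H = 0.12/0.88 = 0.13636. For the 'positive' outcome, the likelihood ratio is 0.71/0.11 = 6.4545.
Posterior odds = 0.13636 × 6.4545 = 0.88017, so P(H|E) = 0.88017/(1+0.88017) = 0.468.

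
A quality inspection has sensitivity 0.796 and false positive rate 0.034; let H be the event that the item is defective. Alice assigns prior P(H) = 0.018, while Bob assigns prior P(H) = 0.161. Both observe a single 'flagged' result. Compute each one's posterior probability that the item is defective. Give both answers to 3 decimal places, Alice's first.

Alice: 0.300; Bob: 0.818

P('+'|H) = 0.796, P('+'|¬H) = 0.034.
Alice: numerator 0.796·0.018 = 0.014328; evidence = 0.014328+0.034·0.982 = 0.047716; posterior = 0.300.
Bob: numerator 0.796·0.161 = 0.12816; evidence = 0.12816+0.034·0.839 = 0.15668; posterior = 0.818.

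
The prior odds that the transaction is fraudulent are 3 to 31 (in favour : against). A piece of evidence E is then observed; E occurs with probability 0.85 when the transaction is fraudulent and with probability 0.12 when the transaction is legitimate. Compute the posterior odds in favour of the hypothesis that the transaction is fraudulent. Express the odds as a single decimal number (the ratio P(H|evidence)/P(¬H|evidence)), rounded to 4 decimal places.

Prior odds = 3/31 = 0.096774.
Likelihood ratio for E = 0.85/0.12 = 7.0833.
Posterior odds = prior odds × LR = 0.68548.

Posterior odds ≈ 0.6855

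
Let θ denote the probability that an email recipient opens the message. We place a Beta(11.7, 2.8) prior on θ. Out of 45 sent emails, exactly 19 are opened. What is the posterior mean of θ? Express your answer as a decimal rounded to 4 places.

Posterior mean ≈ 0.5160

The binomial likelihood is conjugate to the Beta prior: with 19 successes and 26 failures, the posterior is Beta(11.7+19, 2.8+26) = Beta(30.7, 28.8).
Posterior mean = α/(α+β) = 30.7/59.5 = 0.5160.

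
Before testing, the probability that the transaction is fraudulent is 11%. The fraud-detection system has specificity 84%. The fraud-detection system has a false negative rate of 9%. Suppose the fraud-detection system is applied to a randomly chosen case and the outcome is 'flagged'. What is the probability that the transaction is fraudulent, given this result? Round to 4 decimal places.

P(H | E) ≈ 0.4128

Write H for 'the transaction is fraudulent'. Prior odds H:¬H = 0.11/0.89 = 0.12360. For the 'flagged' outcome, the likelihood ratio is 0.91/0.16 = 5.6875.
Posterior odds = 0.12360 × 5.6875 = 0.70295, so P(H|E) = 0.70295/(1+0.70295) = 0.4128.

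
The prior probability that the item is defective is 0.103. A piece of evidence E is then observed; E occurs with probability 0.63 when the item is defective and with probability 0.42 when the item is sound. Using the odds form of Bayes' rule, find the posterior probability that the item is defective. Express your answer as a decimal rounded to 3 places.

Prior odds = 0.103/(1−0.103) = 0.11483.
Likelihood ratio for E = 0.63/0.42 = 1.5000.
Posterior odds = prior odds × LR = 0.17224.
Posterior probability = odds/(1+odds) = 0.17224/1.1722 = 0.147.

Posterior probability ≈ 0.147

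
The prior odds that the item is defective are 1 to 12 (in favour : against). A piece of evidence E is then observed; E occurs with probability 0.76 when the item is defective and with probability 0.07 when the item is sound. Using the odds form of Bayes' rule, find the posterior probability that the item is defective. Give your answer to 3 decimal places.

Prior odds = 1/12 = 0.083333.
Likelihood ratio for E = 0.76/0.07 = 10.857.
Posterior odds = prior odds × LR = 0.90476.
Posterior probability = odds/(1+odds) = 0.90476/1.9048 = 0.475.

Posterior probability ≈ 0.475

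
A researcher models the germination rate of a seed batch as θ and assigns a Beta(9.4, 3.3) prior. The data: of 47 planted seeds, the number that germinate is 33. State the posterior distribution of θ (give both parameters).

The binomial likelihood is conjugate to the Beta prior: with 33 successes and 14 failures, the posterior is Beta(9.4+33, 3.3+14) = Beta(42.4, 17.3).

Posterior: Beta(42.4, 17.3)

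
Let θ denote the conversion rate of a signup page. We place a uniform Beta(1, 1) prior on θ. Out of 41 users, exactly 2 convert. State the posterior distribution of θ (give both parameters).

The binomial likelihood is conjugate to the Beta prior: with 2 successes and 39 failures, the posterior is Beta(1+2, 1+39) = Beta(3, 40).

Posterior: Beta(3, 40)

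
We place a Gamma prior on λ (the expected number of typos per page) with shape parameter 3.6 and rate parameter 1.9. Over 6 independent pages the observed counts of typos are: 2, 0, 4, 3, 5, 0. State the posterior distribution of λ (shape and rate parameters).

The Poisson likelihood adds the total count to the shape and the number of exposure periods to the rate. Here ∑xᵢ = 14 and n = 6, so shape 3.6→17.6 and rate 1.9→7.9.

Posterior: Gamma(shape=17.6, rate=7.9)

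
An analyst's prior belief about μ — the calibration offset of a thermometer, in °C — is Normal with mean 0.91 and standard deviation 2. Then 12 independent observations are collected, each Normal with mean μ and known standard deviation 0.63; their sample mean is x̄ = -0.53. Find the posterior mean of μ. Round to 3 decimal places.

Posterior mean ≈ -0.518

Prior precision 1/τ₀² = 1/2² = 0.250000; data precision n/σ² = 12/0.63² = 30.2343.
Posterior precision = 0.250000 + 30.2343 = 30.4843.
Posterior mean = (0.250000·0.91 + 30.2343·-0.53) / 30.4843 = -0.518.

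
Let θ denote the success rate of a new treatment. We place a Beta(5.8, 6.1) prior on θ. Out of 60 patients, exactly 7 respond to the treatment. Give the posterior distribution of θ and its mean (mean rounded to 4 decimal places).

The binomial likelihood is conjugate to the Beta prior: with 7 successes and 53 failures, the posterior is Beta(5.8+7, 6.1+53) = Beta(12.8, 59.1).
Posterior mean = α/(α+β) = 12.8/71.9 = 0.1780.

Posterior: Beta(12.8, 59.1); mean ≈ 0.1780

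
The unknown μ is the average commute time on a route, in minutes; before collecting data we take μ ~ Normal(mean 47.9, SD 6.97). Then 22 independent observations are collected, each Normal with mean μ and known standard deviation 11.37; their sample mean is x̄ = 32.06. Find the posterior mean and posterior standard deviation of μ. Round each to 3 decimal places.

Prior precision 1/τ₀² = 1/6.97² = 0.0205842; data precision n/σ² = 22/11.37² = 0.170177.
Posterior precision = 0.0205842 + 0.170177 = 0.190762, giving posterior SD = 1/√0.190762 = 2.290.
Posterior mean = (0.0205842·47.9 + 0.170177·32.06) / 0.190762 = 33.769.

Posterior mean ≈ 33.769; posterior SD ≈ 2.290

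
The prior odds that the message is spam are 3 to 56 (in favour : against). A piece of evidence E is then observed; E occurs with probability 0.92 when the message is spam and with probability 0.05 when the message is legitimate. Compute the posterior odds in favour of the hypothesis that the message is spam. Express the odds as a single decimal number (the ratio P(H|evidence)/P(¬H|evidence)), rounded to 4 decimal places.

Posterior odds ≈ 0.9857

Prior odds = 3/56 = 0.053571.
Likelihood ratio for E = 0.92/0.05 = 18.400.
Posterior odds = prior odds × LR = 0.98571.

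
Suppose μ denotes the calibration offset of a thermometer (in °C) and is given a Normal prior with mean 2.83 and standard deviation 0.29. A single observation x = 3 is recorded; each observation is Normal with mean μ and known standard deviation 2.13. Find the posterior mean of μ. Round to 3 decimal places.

Posterior mean ≈ 2.833

With known σ, the Normal prior is conjugate. Weight on the data is w = (n/σ²)/(n/σ² + 1/τ₀²) = 0.220415/(0.220415+11.8906) = 0.018200.
Posterior mean = w·x̄ + (1−w)·μ₀ = 0.018200·3 + 0.98180·2.83 = 2.833.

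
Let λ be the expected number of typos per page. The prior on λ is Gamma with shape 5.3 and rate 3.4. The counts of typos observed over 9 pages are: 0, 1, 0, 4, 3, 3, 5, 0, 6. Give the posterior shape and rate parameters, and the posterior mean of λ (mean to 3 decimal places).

The Poisson likelihood adds the total count to the shape and the number of exposure periods to the rate. Here ∑xᵢ = 22 and n = 9, so shape 5.3→27.3 and rate 3.4→12.4.
E[λ | data] = 27.3/12.4 = 2.202.

Posterior: Gamma(shape=27.3, rate=12.4); mean ≈ 2.202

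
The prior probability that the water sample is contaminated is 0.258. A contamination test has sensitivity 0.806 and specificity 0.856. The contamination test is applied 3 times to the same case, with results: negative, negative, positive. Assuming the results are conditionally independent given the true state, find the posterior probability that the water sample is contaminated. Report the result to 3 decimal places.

Let H be the event that the water sample is contaminated; start with P(H) = 0.258. P('positive'|H) = 0.806, P('positive'|¬H) = 0.144.
Update on result 1 ('negative'): P(H) ← 0.194·0.2580 / (0.194·0.2580 + 0.856·0.7420) = 0.050052/0.68520 = 0.0730.
Update on result 2 ('negative'): P(H) ← 0.194·0.0730 / (0.194·0.0730 + 0.856·0.9270) = 0.014171/0.80764 = 0.0175.
Update on result 3 ('positive'): P(H) ← 0.806·0.0175 / (0.806·0.0175 + 0.144·0.9825) = 0.014142/0.15562 = 0.0909.

Posterior P(H) ≈ 0.091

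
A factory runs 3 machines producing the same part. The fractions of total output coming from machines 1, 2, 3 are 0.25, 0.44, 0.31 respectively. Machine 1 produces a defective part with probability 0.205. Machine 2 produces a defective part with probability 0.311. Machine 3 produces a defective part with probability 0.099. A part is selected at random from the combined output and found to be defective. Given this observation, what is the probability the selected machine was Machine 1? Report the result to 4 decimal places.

P(defective|M1) = 0.205; P(defective|M2) = 0.311; P(defective|M3) = 0.099.
Prior × likelihood for each source: 0.25·0.205=0.05125, 0.44·0.311=0.1368, 0.31·0.099=0.03069. Summing gives P(defective) = 0.21878.
P(Machine 1 | defective) = 0.05125 / 0.21878 = 0.2343.

Posterior probability ≈ 0.2343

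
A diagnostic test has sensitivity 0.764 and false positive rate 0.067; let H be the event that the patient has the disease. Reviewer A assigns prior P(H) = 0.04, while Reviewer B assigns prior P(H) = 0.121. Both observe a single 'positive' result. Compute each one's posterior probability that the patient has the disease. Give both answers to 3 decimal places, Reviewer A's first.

The likelihood ratio for a 'positive' result is 0.764/0.067 = 11.403.
Reviewer A: prior odds 0.04/0.96 = 0.041667; posterior odds 0.47512; posterior probability 0.322.
Reviewer B: prior odds 0.121/0.879 = 0.13766; posterior odds 1.5697; posterior probability 0.611.

Reviewer A: 0.322; Reviewer B: 0.611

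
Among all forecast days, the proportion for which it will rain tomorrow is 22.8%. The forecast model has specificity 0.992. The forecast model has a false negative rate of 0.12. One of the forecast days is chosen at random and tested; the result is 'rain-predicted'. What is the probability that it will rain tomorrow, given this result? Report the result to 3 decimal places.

P(H | E) ≈ 0.970

Write H for 'it will rain tomorrow'. Prior odds H:¬H = 0.228/0.772 = 0.29534. For the 'rain-predicted' outcome, the likelihood ratio is 0.88/0.008 = 110.00.
Posterior odds = 0.29534 × 110.00 = 32.487, so P(H|E) = 32.487/(1+32.487) = 0.970.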